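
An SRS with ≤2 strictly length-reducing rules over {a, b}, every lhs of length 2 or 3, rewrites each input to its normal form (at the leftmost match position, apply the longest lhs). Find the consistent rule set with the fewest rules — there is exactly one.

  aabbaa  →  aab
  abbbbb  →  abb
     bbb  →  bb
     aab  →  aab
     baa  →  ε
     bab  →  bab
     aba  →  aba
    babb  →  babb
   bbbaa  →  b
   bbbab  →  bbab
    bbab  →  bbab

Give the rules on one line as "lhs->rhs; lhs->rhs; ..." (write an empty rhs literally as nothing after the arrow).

  | aabbaa => aab
  | abbbbb => abbbb => abbb => abb
  | bbb => bb
  | aab

baa->; bbb->bb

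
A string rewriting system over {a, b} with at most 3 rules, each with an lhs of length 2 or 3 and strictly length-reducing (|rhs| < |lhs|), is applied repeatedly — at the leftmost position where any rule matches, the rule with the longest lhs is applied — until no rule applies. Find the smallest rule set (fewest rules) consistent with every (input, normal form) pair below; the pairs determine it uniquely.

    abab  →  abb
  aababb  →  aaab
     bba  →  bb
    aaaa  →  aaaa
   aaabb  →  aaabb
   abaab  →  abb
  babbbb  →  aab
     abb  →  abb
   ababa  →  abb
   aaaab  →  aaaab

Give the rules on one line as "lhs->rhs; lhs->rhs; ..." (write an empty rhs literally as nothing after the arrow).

  | abab => abb
  | aababb => aabbb => aaab
  | bba => bb
  | aaaa

ba->b; bbb->ab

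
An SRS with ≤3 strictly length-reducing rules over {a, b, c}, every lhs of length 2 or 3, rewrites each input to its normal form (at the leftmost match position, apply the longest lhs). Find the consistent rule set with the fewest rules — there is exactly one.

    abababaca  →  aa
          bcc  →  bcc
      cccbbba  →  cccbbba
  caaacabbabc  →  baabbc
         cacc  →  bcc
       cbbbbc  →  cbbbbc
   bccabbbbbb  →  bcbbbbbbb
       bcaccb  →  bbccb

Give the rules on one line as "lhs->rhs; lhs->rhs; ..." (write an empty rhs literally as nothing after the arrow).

bab->; ca->b

  | abababaca => aabaca => aabab => aa
  | bcc
  | cccbbba
  | caaacabbabc => baacabbabc => baabbbabc => baabbc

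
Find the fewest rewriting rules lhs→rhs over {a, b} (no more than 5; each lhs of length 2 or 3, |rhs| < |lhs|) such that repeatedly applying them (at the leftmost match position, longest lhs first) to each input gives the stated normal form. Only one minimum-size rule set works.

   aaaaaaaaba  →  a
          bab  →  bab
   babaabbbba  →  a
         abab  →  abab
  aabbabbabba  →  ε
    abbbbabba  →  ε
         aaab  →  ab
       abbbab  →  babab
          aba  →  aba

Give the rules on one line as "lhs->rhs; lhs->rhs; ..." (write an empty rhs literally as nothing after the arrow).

  | aaaaaaaaba => aaaaaaba => aaaaba => aaba => a
  | bab
  | babaabbbba => babbbba => bbabba => bbbaa => aaa => a
  | abab

aa->; aab->; abb->ba; bbb->a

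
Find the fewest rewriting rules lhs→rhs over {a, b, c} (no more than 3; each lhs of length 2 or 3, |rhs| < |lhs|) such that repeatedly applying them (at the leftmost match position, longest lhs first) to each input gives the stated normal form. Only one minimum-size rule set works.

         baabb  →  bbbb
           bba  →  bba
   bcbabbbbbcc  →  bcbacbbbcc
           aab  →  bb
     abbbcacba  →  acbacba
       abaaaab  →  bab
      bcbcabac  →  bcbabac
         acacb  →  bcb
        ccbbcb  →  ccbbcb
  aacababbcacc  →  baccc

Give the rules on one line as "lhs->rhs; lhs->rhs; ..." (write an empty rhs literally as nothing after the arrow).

aa->b; abb->ac; ca->a

  | baabb => bbbb
  | bba
  | bcbabbbbbcc => bcbacbbbcc
  | aab => bb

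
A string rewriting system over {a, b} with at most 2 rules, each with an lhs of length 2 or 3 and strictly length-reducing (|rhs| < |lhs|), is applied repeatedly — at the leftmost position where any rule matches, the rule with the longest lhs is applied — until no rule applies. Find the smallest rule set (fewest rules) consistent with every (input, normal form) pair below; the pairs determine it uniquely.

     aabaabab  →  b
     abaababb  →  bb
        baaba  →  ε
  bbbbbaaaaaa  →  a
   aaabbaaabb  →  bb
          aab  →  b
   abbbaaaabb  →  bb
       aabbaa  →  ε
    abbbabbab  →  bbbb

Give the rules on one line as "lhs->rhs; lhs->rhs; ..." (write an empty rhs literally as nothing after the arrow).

ab->b; ba->

  | aabaabab => abaabab => baabab => abab => bab => b
  | abaababb => baababb => ababb => babb => bb
  | baaba => aba => ba => ε
  | bbbbbaaaaaa => bbbbaaaaa => bbbaaaa => bbaaa => baa => a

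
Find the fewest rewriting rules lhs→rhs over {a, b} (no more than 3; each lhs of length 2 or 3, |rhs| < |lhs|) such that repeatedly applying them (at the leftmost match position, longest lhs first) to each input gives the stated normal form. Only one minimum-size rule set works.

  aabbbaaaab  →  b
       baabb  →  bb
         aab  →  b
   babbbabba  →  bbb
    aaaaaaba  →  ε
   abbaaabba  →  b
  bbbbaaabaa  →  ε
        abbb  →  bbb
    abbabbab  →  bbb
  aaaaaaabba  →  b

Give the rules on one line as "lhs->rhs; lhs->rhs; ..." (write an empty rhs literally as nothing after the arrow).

  | aabbbaaaab => abbbaaaab => bbbaaaab => bbaaab => baab => ab => b
  | baabb => abb => bb
  | aab => ab => b
  | babbbabba => bbbabba => bbbba => bbb

ab->b; ba->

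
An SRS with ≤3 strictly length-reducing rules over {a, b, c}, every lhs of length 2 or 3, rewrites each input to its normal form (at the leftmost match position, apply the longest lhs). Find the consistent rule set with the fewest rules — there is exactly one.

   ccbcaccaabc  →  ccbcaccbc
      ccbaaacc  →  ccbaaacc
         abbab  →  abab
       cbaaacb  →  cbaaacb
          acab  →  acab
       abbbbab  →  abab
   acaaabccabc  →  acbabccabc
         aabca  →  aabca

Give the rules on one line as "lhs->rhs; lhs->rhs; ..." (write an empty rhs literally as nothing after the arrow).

  | ccbcaccaabc => ccbcaccbbc => ccbcaccbc
  | ccbaaacc
  | abbab => abab
  | cbaaacb

bb->b; caa->cb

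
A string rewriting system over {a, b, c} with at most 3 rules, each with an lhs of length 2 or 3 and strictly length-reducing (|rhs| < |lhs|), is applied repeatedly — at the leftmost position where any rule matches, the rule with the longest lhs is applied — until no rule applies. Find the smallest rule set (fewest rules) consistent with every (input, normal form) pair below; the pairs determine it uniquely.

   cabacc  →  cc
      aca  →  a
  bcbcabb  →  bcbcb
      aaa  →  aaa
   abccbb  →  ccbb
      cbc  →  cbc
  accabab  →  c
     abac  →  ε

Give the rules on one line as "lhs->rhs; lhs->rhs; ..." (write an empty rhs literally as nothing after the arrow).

  | cabacc => cacc => cc
  | aca => a
  | bcbcabb => bcbcb
  | aaa

ab->; ac->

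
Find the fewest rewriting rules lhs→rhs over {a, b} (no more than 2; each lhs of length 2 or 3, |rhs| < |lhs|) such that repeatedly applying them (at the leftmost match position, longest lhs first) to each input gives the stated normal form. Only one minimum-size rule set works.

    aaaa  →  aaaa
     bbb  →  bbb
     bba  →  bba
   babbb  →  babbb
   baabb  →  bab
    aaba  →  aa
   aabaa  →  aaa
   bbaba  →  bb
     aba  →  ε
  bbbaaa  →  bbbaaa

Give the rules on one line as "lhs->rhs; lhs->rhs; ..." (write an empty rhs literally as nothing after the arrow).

  | aaaa
  | bbb
  | bba
  | babbb

aab->a; aba->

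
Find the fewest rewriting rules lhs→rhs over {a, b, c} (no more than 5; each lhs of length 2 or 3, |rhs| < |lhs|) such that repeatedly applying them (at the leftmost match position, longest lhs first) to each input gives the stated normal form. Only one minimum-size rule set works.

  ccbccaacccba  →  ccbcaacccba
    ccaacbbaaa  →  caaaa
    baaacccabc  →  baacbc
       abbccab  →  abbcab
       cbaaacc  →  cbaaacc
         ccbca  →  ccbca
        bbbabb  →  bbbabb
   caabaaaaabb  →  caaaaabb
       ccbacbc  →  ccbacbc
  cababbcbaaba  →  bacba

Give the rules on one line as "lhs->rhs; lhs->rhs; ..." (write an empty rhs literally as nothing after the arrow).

aba->; aca->c; cbb->ba; cca->ca

  | ccbccaacccba => ccbcaacccba
  | ccaacbbaaa => caacbbaaa => caabaaaa => caaaa
  | baaacccabc => baaaccabc => baaacabc => baacbc
  | abbccab => abbcab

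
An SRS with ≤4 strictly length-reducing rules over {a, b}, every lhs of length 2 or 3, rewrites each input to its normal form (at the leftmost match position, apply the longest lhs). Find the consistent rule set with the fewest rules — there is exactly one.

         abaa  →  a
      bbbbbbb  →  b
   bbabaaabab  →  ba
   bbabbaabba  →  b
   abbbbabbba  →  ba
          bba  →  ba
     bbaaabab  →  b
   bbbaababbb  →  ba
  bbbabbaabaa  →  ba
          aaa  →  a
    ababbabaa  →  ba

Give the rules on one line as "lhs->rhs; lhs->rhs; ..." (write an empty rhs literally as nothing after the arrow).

aa->; ab->a; bb->b

  | abaa => aaa => a
  | bbbbbbb => bbbbbb => bbbbb => bbbb => bbb => bb => b
  | bbabaaabab => babaaabab => baaaabab => baabab => bbab => bab => ba
  | bbabbaabba => babbaabba => babaabba => baaabba => babba => baba => baa => b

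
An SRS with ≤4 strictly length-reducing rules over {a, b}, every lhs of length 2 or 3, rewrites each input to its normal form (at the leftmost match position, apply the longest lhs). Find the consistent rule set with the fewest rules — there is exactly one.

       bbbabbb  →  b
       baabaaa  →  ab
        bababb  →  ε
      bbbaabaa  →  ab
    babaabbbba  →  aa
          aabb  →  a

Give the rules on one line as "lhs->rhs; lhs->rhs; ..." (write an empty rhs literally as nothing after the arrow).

  | bbbabbb => babbb => bbb => b
  | baabaaa => abaaa => abaa => aba => ab
  | bababb => babb => bb => ε
  | bbbaabaa => baabaa => abaa => aba => ab

aab->ab; aba->ab; ba->; bb->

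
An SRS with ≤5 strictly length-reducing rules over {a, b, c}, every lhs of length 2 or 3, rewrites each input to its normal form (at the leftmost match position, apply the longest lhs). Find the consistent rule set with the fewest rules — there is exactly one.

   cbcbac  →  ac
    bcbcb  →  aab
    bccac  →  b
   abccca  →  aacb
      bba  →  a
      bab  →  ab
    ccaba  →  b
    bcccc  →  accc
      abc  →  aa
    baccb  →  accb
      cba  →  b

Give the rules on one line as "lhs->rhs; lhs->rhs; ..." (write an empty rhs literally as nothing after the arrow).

aca->cb; ba->a; bc->a; ca->b

  | cbcbac => cabac => bbac => bac => ac
  | bcbcb => abcb => aab
  | bccac => acac => cbc => ca => b
  | abccca => aacca => aacb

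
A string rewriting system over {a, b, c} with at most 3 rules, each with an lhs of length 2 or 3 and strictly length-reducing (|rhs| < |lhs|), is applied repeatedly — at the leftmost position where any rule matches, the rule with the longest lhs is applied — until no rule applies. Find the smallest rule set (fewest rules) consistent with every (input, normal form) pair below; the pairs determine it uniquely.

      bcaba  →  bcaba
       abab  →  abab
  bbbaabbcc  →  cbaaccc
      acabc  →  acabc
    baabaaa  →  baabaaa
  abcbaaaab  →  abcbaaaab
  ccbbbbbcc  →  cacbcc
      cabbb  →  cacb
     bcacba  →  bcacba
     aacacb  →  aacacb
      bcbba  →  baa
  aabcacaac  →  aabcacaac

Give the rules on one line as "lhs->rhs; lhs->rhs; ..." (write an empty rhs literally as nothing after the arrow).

  | bcaba
  | abab
  | bbbaabbcc => cbaabbcc => cbaaccc
  | acabc

bb->c; cbb->a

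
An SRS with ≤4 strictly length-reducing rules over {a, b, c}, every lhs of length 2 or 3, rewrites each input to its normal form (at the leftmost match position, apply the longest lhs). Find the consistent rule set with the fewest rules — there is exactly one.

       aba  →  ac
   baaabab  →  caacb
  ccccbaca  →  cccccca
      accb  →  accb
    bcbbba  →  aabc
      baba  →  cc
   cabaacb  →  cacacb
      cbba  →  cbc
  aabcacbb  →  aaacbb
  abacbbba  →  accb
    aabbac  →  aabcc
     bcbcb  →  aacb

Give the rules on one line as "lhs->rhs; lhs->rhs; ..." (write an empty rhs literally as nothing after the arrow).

ba->c; bbc->b; bca->a; bcb->aa

  | aba => ac
  | baaabab => caabab => caacb
  | ccccbaca => cccccca
  | accb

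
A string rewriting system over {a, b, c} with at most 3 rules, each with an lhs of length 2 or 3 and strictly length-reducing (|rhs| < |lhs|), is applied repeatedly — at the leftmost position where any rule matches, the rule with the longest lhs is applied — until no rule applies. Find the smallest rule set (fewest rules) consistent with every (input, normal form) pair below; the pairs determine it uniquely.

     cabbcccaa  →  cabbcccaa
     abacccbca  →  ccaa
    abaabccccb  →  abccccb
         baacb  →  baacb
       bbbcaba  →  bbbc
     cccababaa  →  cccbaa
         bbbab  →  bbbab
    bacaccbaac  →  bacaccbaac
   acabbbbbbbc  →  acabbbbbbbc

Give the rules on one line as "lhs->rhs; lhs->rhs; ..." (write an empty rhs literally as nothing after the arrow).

aba->; cbc->a

  | cabbcccaa
  | abacccbca => cccbca => ccaa
  | abaabccccb => abccccb
  | baacb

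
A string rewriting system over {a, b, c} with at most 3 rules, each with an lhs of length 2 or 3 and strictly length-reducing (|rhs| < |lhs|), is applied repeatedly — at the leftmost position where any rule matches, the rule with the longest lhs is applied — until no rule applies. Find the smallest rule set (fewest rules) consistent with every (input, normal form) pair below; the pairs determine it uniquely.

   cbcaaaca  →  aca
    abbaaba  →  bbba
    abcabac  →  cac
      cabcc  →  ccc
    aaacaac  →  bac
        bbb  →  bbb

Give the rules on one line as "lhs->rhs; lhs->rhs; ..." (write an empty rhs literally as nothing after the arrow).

aa->b; ab->; cb->

  | cbcaaaca => caaaca => cbaca => aca
  | abbaaba => baaba => bbba
  | abcabac => cabac => cac
  | cabcc => ccc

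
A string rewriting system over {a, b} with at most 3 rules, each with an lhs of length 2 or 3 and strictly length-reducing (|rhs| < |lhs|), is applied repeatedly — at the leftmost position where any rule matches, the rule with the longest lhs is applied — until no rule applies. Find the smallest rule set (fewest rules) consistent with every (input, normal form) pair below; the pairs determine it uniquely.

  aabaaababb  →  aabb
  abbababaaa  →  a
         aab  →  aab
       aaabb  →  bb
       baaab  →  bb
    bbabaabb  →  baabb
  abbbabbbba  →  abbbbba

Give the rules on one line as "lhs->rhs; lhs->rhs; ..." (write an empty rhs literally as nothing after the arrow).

aaa->; bab->

  | aabaaababb => aabbabb => aabb
  | abbababaaa => ababaaa => aaaa => a
  | aab
  | aaabb => bb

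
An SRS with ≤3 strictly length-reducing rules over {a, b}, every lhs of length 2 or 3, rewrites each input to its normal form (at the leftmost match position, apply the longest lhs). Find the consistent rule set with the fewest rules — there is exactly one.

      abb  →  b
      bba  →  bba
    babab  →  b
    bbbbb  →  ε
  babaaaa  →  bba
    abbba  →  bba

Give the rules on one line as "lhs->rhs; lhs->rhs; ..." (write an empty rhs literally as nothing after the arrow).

  | abb => b
  | bba
  | babab => bab => b
  | bbbbb => aabb => ab => ε

aaa->b; ab->; bbb->aa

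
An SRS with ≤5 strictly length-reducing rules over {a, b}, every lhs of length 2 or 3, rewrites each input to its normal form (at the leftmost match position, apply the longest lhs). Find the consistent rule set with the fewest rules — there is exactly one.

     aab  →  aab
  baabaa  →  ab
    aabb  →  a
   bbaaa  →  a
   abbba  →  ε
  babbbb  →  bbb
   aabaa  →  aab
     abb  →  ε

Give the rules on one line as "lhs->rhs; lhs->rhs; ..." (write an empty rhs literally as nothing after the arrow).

  | aab
  | baabaa => abaa => aba => ab
  | aabb => a
  | bbaaa => baa => a

aba->ab; abb->; ba->; bab->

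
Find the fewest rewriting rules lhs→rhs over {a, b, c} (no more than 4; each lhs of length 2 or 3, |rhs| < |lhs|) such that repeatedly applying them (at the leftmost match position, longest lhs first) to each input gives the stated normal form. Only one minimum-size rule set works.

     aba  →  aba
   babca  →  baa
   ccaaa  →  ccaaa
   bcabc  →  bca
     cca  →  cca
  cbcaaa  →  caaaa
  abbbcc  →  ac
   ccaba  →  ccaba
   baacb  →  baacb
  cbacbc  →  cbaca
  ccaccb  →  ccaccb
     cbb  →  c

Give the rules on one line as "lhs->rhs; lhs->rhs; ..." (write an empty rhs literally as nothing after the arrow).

  | aba
  | babca => baa
  | ccaaa
  | bcabc => bca

abc->a; bb->; cbc->ca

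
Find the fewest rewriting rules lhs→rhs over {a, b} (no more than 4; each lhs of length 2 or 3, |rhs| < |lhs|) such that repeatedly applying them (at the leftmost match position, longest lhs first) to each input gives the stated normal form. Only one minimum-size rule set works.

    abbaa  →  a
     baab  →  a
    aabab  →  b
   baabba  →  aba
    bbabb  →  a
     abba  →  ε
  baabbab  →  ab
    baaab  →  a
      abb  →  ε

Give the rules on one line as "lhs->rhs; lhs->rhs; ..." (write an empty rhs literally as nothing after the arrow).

aa->; aaa->; bab->b; bb->a

  | abbaa => aaaa => a
  | baab => bb => a
  | aabab => bab => b
  | baabba => bbba => aba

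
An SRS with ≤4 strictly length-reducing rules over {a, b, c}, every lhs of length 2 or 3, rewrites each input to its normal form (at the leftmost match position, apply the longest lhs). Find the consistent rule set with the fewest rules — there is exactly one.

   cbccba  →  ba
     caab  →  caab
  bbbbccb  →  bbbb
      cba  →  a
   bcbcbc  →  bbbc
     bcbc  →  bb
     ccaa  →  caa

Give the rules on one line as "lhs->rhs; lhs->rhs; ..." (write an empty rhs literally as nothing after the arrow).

cb->; cbc->b; cc->c

  | cbccba => bcba => ba
  | caab
  | bbbbccb => bbbbcb => bbbb
  | cba => a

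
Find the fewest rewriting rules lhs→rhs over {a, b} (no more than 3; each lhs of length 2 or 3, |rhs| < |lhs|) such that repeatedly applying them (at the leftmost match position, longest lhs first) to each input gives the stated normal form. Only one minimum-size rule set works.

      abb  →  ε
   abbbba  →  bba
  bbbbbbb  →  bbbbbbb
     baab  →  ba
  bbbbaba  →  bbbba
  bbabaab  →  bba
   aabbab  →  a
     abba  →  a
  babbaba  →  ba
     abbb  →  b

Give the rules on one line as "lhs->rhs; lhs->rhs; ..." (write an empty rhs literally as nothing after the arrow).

  | abb => ε
  | abbbba => bba
  | bbbbbbb
  | baab => ba

ab->; abb->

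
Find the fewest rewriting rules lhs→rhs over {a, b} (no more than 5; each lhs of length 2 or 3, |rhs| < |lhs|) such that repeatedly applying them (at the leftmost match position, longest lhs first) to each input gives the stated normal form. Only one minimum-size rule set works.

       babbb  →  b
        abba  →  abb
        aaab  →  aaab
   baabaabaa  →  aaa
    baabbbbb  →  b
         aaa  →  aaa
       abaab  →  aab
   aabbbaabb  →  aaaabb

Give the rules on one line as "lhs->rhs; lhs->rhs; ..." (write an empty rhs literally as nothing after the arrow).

  | babbb => bbbb => b
  | abba => abb
  | aaab
  | baabaabaa => bbbaabaa => aabaa => aaa

aba->a; ba->b; baa->bb; bbb->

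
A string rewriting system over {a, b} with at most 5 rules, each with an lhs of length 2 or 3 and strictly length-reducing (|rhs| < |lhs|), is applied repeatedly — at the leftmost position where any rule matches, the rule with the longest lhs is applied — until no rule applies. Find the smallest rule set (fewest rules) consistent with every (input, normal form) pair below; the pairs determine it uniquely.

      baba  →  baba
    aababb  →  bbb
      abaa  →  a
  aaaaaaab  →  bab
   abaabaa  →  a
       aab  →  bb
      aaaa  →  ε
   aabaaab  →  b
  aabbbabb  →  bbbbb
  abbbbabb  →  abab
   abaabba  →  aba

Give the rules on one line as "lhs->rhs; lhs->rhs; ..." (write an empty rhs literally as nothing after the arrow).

  | baba
  | aababb => bbabb => bbb
  | abaa => a
  | aaaaaaab => baaaaab => aaab => bab

aa->b; abb->ab; baa->; bba->b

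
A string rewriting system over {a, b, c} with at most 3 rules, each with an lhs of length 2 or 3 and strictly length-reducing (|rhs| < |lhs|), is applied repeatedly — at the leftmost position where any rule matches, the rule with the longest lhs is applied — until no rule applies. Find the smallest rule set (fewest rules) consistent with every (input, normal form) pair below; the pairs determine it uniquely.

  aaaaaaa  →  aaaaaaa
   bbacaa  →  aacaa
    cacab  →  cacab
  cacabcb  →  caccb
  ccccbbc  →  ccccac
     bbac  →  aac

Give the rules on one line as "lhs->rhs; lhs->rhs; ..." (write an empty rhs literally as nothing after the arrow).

  | aaaaaaa
  | bbacaa => aacaa
  | cacab
  | cacabcb => caccb

abc->c; bb->a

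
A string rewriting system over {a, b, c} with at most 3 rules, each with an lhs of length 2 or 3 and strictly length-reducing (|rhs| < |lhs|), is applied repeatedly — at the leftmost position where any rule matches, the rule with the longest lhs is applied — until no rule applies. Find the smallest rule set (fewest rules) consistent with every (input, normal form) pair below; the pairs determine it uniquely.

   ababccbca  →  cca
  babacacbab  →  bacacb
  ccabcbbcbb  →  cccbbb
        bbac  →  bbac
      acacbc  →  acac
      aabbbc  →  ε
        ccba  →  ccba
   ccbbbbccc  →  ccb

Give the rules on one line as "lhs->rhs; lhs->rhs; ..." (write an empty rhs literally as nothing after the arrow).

ab->; bc->

  | ababccbca => abccbca => ccbca => cca
  | babacacbab => bacacbab => bacacb
  | ccabcbbcbb => cccbbcbb => cccbbb
  | bbac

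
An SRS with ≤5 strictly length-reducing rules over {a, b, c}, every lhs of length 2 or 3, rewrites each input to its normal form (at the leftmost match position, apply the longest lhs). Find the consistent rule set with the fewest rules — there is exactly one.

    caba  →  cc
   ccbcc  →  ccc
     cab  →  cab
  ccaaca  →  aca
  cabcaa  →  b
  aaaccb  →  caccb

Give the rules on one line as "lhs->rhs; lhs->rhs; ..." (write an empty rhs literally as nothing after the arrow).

  | caba => caa => cc
  | ccbcc => ccc
  | cab
  | ccaaca => baca => aca

aa->c; ba->a; bc->; cca->b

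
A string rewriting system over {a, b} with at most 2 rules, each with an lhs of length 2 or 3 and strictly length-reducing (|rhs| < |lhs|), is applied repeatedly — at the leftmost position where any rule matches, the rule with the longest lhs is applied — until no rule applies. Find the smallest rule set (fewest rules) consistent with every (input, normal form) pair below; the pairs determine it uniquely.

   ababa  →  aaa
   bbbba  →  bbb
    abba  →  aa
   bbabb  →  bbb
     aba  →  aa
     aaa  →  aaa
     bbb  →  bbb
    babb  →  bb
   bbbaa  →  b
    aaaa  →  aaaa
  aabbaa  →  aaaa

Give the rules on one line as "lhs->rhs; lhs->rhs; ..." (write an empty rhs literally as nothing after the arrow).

ab->a; ba->

  | ababa => aaba => aaa
  | bbbba => bbb
  | abba => aba => aa
  | bbabb => bbb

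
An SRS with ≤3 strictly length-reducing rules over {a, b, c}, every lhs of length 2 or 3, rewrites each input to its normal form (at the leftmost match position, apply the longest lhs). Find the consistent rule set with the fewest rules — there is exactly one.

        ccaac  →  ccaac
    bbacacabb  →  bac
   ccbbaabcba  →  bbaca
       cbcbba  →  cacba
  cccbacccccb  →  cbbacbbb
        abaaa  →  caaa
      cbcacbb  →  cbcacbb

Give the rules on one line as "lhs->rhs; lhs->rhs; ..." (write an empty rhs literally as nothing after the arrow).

  | ccaac
  | bbacacabb => bbacaccb => bbacabb => bbaccb => bbabb => bbcb => bac
  | ccbbaabcba => bbbaabcba => bbbaccba => bbbabba => bbbcba => bbaca
  | cbcbba => cacba

ab->c; bcb->ac; ccb->bb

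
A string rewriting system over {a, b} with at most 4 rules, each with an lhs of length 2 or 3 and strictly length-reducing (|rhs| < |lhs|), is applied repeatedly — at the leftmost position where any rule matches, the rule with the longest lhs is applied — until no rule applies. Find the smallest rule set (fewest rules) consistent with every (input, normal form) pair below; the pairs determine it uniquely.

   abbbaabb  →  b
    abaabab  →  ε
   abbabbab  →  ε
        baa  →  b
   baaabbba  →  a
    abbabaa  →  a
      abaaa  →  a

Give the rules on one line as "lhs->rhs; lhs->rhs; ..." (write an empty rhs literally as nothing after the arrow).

aa->a; ab->; ba->b; bb->

  | abbbaabb => bbaabb => aabb => abb => b
  | abaabab => aabab => abab => ab => ε
  | abbabbab => babbab => bbbab => bab => bb => ε
  | baa => ba => b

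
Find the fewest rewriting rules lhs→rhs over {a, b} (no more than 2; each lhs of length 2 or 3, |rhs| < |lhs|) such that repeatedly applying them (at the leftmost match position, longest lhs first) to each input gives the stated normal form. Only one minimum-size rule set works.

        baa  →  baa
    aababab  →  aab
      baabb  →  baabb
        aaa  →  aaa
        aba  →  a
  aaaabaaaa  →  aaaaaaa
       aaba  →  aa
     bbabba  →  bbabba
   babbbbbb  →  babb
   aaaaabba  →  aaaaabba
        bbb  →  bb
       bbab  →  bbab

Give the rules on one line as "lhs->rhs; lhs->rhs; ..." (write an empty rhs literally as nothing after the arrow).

aba->a; bbb->bb

  | baa
  | aababab => aabab => aab
  | baabb
  | aaa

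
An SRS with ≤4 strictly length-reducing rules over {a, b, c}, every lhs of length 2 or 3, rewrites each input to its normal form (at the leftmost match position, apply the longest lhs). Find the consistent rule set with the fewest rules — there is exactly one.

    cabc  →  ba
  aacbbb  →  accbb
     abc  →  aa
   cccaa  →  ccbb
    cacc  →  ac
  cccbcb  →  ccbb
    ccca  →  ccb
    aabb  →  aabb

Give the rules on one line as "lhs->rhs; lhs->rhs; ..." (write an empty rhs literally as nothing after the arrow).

acb->cc; bc->a; ca->b; caa->bb

  | cabc => bbc => ba
  | aacbbb => accbb
  | abc => aa
  | cccaa => ccbb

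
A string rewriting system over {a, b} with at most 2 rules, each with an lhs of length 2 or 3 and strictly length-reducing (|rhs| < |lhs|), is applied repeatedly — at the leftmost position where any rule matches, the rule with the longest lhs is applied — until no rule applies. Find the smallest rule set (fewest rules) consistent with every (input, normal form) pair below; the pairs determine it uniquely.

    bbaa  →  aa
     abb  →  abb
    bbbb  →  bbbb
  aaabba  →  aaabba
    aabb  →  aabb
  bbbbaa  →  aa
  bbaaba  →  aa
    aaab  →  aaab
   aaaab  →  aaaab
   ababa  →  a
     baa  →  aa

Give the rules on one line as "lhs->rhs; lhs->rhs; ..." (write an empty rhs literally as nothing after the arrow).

aba->a; baa->aa

  | bbaa => baa => aa
  | abb
  | bbbb
  | aaabba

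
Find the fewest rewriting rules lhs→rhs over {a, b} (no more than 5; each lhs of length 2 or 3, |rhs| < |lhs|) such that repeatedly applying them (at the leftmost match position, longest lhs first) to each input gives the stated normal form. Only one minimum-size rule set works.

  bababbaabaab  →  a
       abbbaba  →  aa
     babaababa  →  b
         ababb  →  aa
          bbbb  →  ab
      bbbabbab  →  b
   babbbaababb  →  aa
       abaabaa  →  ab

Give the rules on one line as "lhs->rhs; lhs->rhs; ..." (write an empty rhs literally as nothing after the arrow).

aab->; ba->b; bb->b; bbb->a

  | bababbaabaab => bbabbaabaab => babbaabaab => bbbaabaab => aaabaab => aaab => a
  | abbbaba => aaaba => aa
  | babaababa => bbaababa => baababa => bababa => bbaba => baba => bba => ba => b
  | ababb => abbb => aa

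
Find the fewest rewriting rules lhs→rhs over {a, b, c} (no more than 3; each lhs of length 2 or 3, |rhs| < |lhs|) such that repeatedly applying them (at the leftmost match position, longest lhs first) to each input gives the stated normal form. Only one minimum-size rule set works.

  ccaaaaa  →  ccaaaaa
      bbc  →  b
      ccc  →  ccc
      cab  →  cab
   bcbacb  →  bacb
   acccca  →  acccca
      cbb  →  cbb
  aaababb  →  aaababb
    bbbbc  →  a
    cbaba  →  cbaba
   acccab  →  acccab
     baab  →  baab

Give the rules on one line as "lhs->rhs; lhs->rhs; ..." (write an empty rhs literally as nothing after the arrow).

  | ccaaaaa
  | bbc => b
  | ccc
  | cab

bbb->a; bc->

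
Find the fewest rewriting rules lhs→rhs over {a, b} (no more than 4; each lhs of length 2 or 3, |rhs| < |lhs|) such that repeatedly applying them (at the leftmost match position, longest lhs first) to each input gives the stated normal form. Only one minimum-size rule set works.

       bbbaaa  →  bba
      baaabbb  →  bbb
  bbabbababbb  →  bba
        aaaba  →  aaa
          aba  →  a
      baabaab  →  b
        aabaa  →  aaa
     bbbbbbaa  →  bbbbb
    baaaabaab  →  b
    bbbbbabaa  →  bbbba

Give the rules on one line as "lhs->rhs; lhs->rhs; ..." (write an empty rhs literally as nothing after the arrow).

ab->b; aba->a; baa->; bab->ba

  | bbbaaa => bba
  | baaabbb => abbb => bbb
  | bbabbababbb => bbabababbb => bbaababbb => bbabbb => bbabb => bbab => bba
  | aaaba => aaa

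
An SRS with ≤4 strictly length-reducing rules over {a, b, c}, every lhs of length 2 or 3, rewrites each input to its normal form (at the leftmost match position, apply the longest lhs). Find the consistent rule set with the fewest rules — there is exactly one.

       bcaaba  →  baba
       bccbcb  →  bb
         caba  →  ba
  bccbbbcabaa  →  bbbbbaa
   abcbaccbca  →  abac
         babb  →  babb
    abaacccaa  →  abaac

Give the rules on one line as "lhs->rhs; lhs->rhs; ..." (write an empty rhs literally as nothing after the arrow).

  | bcaaba => baba
  | bccbcb => bbcb => bb
  | caba => ba
  | bccbbbcabaa => bbbbcabaa => bbbbbaa

bcc->b; ca->; cb->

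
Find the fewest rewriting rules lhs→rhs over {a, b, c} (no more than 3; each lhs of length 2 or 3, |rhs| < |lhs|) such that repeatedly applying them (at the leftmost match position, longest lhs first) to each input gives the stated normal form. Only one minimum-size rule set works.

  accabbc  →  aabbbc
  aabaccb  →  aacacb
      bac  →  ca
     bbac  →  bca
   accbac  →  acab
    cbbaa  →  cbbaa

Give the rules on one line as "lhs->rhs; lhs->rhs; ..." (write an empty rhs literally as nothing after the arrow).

bac->ca; cca->ab

  | accabbc => aabbbc
  | aabaccb => aacacb
  | bac => ca
  | bbac => bca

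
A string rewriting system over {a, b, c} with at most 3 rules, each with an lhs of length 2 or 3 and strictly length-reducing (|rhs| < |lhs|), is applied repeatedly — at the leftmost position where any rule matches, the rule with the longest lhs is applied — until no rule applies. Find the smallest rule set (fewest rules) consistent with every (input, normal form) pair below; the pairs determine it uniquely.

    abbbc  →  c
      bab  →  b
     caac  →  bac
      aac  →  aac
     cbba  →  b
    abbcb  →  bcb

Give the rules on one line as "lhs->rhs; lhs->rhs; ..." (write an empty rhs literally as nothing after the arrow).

ab->; bb->; ca->b

  | abbbc => bbc => c
  | bab => b
  | caac => bac
  | aac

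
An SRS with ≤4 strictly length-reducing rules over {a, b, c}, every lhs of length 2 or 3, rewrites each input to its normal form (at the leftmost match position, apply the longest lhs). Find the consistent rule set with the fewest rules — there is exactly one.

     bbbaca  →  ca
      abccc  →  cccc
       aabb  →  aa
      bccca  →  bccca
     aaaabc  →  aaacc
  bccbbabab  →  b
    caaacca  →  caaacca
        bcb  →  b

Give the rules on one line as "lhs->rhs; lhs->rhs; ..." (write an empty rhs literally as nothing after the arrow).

  | bbbaca => baca => ca
  | abccc => cccc
  | aabb => aa
  | bccca

abc->cc; ba->; bb->; cb->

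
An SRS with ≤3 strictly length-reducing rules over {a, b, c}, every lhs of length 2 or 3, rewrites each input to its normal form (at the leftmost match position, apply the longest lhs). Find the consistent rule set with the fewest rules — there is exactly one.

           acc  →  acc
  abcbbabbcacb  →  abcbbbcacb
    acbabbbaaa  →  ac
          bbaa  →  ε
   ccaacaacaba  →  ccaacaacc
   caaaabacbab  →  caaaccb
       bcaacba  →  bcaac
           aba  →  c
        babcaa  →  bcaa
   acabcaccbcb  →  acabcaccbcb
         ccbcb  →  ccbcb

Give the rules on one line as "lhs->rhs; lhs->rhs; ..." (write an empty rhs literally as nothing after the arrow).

  | acc
  | abcbbabbcacb => abcbbbcacb
  | acbabbbaaa => acbbbaaa => acbbaa => acba => ac
  | bbaa => ba => ε

aba->c; ba->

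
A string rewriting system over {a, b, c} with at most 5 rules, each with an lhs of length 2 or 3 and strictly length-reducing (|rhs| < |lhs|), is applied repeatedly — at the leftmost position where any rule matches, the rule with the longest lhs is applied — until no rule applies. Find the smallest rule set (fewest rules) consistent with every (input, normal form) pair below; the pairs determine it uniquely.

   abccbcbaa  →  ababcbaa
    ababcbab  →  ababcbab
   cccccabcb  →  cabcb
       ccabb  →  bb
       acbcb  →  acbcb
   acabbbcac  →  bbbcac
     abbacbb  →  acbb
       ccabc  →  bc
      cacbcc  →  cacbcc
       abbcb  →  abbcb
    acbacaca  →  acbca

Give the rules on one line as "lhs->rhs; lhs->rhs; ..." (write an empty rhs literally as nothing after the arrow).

  | abccbcbaa => ababcbaa
  | ababcbab
  | cccccabcb => cccbcb => cabcb
  | ccabb => bb

aca->; bba->; cca->; ccb->ab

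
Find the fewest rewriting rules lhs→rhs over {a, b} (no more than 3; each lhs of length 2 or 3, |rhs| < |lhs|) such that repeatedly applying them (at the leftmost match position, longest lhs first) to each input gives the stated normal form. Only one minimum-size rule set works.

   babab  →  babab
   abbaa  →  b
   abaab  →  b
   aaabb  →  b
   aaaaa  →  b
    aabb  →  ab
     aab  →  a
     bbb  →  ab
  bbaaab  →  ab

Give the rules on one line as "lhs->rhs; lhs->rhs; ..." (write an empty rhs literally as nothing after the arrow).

aa->b; abb->; bb->a

  | babab
  | abbaa => aa => b
  | abaab => abbb => b
  | aaabb => babb => b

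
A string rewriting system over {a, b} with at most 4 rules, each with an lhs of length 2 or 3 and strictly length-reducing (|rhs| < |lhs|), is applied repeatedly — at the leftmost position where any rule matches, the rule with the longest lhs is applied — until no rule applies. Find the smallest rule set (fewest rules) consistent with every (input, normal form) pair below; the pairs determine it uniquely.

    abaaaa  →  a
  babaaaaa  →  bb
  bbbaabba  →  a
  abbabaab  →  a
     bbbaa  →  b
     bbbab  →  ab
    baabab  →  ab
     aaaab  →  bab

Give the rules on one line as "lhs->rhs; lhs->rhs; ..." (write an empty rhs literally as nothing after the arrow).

  | abaaaa => abba => a
  | babaaaaa => babbaa => baa => bb
  | bbbaabba => aabba => bbba => a
  | abbabaab => abaab => abbb => a

aa->b; aaa->b; bba->; bbb->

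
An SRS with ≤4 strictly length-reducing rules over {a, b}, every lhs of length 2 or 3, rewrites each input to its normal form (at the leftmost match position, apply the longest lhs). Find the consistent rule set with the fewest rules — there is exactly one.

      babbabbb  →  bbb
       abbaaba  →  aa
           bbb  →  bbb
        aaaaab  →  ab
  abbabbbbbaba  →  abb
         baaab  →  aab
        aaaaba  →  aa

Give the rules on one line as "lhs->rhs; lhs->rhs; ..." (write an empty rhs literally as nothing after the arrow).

aaa->a; ba->; bba->

  | babbabbb => bbabbb => bbb
  | abbaaba => aaba => aa
  | bbb
  | aaaaab => aaab => ab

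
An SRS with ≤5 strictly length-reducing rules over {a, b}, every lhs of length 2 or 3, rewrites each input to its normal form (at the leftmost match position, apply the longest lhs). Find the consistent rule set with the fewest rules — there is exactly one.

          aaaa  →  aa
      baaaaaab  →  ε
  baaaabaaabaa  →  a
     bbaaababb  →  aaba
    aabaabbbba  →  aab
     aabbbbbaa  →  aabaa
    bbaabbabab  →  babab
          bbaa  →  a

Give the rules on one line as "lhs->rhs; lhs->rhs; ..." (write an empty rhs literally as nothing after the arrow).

aaa->bb; abb->a; bb->a; bbb->

  | aaaa => bba => aa
  | baaaaaab => bbbaaab => aaab => bbb => ε
  | baaaabaaabaa => bbbabaaabaa => abaaabaa => abbbbaa => abbaa => aaa => bb => a
  | bbaaababb => aaaababb => bbababb => aababb => aaba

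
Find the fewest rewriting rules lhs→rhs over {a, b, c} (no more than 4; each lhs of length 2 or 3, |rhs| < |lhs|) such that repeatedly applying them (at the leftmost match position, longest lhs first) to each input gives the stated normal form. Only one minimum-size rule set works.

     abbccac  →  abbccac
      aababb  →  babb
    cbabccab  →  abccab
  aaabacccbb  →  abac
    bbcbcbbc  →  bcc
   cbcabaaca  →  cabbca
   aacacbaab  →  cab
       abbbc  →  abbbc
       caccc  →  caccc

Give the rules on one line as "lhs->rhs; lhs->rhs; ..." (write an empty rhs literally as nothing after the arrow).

  | abbccac
  | aababb => babb
  | cbabccab => abccab
  | aaabacccbb => abacccbb => abaccb => abac

aa->; baa->bb; bcb->cc; cb->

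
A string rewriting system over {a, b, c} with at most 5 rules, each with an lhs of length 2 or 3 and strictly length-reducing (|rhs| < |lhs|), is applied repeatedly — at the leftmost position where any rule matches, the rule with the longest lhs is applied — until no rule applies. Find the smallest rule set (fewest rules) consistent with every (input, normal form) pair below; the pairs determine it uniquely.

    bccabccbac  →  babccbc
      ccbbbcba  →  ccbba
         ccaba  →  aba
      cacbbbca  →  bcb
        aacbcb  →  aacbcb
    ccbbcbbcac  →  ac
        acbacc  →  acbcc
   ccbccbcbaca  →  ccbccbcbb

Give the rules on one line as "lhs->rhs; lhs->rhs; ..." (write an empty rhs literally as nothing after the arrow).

  | bccabccbac => babccbac => babccbc
  | ccbbbcba => ccbba
  | ccaba => aba
  | cacbbbca => bcbbbca => bcba => bcb

bbc->; ca->b; cba->cb; cca->a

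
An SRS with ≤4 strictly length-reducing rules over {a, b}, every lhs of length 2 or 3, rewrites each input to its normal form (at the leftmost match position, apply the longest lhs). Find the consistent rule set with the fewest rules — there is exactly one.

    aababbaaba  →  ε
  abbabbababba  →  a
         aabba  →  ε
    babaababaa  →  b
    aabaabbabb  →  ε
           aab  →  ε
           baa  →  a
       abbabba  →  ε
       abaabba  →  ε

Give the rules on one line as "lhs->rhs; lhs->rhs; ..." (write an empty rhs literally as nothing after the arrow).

  | aababbaaba => bbabbaaba => abbaaba => aaaba => baba => ba => ε
  | abbabbababba => aabbababba => bbbababba => bababba => babba => bba => a
  | aabba => bbba => ba => ε
  | babaababaa => baababaa => ababaa => abaa => aa => b

aa->b; ba->; bb->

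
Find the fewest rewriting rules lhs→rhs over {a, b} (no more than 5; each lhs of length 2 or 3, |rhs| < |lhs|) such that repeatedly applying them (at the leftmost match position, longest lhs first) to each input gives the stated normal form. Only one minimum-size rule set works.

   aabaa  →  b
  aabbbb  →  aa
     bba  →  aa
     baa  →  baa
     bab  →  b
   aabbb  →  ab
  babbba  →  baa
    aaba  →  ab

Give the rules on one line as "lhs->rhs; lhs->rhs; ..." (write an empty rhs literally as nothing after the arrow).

aba->b; bab->b; bb->a; bbb->ba

  | aabaa => aba => b
  | aabbbb => aabab => abb => aa
  | bba => aa
  | baa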